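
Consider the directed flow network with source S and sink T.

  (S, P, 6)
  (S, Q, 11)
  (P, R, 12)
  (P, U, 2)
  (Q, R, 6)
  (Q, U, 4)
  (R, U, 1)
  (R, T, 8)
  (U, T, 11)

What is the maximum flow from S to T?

Augment S→P→R→T: bottleneck 6, flow now 6.
Augment S→Q→R→T: bottleneck 2, flow now 8.
Augment S→Q→U→T: bottleneck 4, flow now 12.
Augment S→Q→R→U→T: bottleneck 1, flow now 13.
Augment S→Q→R→P→U→T: bottleneck 2, flow now 15. (uses reverse residual edge)
No augmenting path remains; maximum flow = 15.
In the residual graph, reachable from S: {S, P, Q, R}.
Min-cut edges: P→U (2), Q→U (4), R→U (1), R→T (8); capacity 2 + 4 + 1 + 8 = 15.
This cut is saturated, so no flow can exceed 15.

15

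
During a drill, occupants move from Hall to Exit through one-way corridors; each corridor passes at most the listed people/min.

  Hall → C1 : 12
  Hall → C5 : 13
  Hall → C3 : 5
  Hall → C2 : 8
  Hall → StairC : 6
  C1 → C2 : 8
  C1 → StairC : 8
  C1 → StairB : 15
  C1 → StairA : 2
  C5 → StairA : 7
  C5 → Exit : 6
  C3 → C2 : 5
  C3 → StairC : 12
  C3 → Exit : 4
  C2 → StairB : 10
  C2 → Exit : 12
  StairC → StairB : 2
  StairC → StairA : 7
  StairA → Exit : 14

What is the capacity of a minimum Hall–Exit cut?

Augment Hall→C5→Exit: bottleneck 6, flow now 6.
Augment Hall→C3→Exit: bottleneck 4, flow now 10.
Augment Hall→C2→Exit: bottleneck 8, flow now 18.
Augment Hall→C1→C2→Exit: bottleneck 4, flow now 22.
Augment Hall→C1→StairA→Exit: bottleneck 2, flow now 24.
Augment Hall→C5→StairA→Exit: bottleneck 7, flow now 31.
Augment Hall→StairC→StairA→Exit: bottleneck 5, flow now 36.
No augmenting path remains; maximum flow = 36.
By max-flow min-cut, the minimum cut capacity equals the max flow.
In the residual graph, reachable from Hall: {Hall, C1, C5, C3, C2, StairC, StairB, StairA}.
Min-cut edges: C5→Exit (6), C3→Exit (4), C2→Exit (12), StairA→Exit (14); capacity 6 + 4 + 12 + 14 = 36.

36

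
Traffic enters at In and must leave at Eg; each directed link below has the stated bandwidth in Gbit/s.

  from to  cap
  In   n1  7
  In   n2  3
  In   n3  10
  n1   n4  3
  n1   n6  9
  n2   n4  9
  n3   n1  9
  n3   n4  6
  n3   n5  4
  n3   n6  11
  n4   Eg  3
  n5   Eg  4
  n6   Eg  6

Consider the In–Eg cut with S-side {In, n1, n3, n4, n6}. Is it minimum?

Given cut capacity: 3 + 4 + 3 + 6 = 16.
Augment In→n1→n4→Eg: bottleneck 3, flow now 3.
Augment In→n1→n6→Eg: bottleneck 4, flow now 7.
Augment In→n3→n5→Eg: bottleneck 4, flow now 11.
Augment In→n3→n6→Eg: bottleneck 2, flow now 13.
No augmenting path remains; maximum flow = 13.
In the residual graph, reachable from In: {In, n1, n2, n3, n4, n6}.
Min-cut edges: n3→n5 (4), n4→Eg (3), n6→Eg (6); capacity 4 + 3 + 6 = 13.
Cut capacity 16 exceeds the max flow 13, so it is not minimum.

No — its capacity is 16, but the minimum cut has capacity 13.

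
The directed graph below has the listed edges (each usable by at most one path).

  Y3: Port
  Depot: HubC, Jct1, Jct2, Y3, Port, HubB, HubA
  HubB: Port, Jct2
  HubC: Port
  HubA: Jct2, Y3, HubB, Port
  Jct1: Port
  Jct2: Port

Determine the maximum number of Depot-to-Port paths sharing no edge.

Assign every edge capacity 1; by Menger, the answer equals the max flow.
Path Depot→Port (+1); total 1.
Path Depot→HubC→Port (+1); total 2.
Path Depot→HubA→Port (+1); total 3.
Path Depot→Jct1→Port (+1); total 4.
Path Depot→Y3→Port (+1); total 5.
Path Depot→HubB→Port (+1); total 6.
Path Depot→Jct2→Port (+1); total 7.
No residual Depot→Port path; max flow = 7.
Certifying cut of size 7: {Depot→HubA, Depot→HubB, Depot→HubC, Depot→Jct1, Depot→Jct2, Depot→Port, Depot→Y3}.

7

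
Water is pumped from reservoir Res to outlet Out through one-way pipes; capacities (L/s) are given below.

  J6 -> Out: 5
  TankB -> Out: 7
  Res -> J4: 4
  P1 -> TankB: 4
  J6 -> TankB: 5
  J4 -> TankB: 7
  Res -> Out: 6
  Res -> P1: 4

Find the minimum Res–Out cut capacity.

13

Augment Res→Out: bottleneck 6, flow now 6.
Augment Res→P1→TankB→Out: bottleneck 4, flow now 10.
Augment Res→J4→TankB→Out: bottleneck 3, flow now 13.
No augmenting path remains; maximum flow = 13.
By max-flow min-cut, the minimum cut capacity equals the max flow.
In the residual graph, reachable from Res: {Res, P1, J4, TankB}.
Min-cut edges: Res→Out (6), TankB→Out (7); capacity 6 + 7 = 13.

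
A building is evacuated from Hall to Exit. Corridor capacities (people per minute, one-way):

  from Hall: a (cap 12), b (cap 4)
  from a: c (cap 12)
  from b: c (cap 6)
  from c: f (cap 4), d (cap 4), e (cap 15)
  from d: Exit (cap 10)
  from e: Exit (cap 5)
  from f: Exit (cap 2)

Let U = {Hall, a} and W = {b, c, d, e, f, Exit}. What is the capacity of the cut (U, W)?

Edges leaving {Hall, a}: Hall→b (4), a→c (12).
Cut capacity = 4 + 12 = 16.

16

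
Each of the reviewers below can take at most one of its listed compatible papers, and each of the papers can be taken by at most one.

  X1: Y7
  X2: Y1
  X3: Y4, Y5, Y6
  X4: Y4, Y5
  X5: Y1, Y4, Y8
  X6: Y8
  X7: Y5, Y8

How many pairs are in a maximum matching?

Unit-capacity flow: source→left, listed edges, right→sink; max matching = max flow.
Augmenting path X1→Y7 (+1); matched 1.
Augmenting path X2→Y1 (+1); matched 2.
Augmenting path X3→Y4 (+1); matched 3.
Augmenting path X4→Y5 (+1); matched 4.
Augmenting path X5→Y8 (+1); matched 5.
Augmenting path X6→Y8→X5→Y4→X3→Y6 (+1); matched 6.
No augmenting path remains; maximum matching = 6.
König certificate: {X1, X3, Y1, Y4, Y5, Y8} is a vertex cover of size 6 (every listed pair touches it), so no matching can be larger.

6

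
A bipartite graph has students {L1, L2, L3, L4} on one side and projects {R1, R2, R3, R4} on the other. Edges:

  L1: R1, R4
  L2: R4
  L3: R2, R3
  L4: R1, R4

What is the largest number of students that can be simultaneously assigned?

Unit-capacity flow: source→left, listed edges, right→sink; max matching = max flow.
Augmenting path L1→R1 (+1); matched 1.
Augmenting path L2→R4 (+1); matched 2.
Augmenting path L3→R2 (+1); matched 3.
No augmenting path remains; maximum matching = 3.
König certificate: {L3, R1, R4} is a vertex cover of size 3 (every listed pair touches it), so no matching can be larger.

3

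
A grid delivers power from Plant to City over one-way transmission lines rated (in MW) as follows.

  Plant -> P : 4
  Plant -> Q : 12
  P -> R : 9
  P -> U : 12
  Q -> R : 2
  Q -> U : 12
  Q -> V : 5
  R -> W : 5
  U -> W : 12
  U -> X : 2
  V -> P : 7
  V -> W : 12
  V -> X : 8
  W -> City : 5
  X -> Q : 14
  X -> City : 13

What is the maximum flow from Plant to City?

Augment Plant→P→R→W→City: bottleneck 4, flow now 4.
Augment Plant→Q→R→W→City: bottleneck 1, flow now 5.
Augment Plant→Q→U→X→City: bottleneck 2, flow now 7.
Augment Plant→Q→V→X→City: bottleneck 5, flow now 12.
No augmenting path remains; maximum flow = 12.
In the residual graph, reachable from Plant: {Plant, P, Q, R, U, W}.
Min-cut edges: Q→V (5), U→X (2), W→City (5); capacity 5 + 2 + 5 = 12.
This cut is saturated, so no flow can exceed 12.

12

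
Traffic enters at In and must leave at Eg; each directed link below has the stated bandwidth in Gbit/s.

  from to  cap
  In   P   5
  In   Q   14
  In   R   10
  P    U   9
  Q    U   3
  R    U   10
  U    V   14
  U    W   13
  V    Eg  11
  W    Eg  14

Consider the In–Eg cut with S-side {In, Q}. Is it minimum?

Given cut capacity: 5 + 10 + 3 = 18.
Augment In→P→U→V→Eg: bottleneck 5, flow now 5.
Augment In→Q→U→V→Eg: bottleneck 3, flow now 8.
Augment In→R→U→V→Eg: bottleneck 3, flow now 11.
Augment In→R→U→W→Eg: bottleneck 7, flow now 18.
No augmenting path remains; maximum flow = 18.
Cut capacity 18 equals the max flow, so it is a minimum cut.

Yes — it is a minimum cut (capacity 18).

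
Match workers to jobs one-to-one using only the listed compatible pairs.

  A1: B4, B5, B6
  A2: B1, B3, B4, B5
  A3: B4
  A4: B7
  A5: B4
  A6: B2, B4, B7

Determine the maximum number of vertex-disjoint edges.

5

Unit-capacity flow: source→left, listed edges, right→sink; max matching = max flow.
Augmenting path A1→B4 (+1); matched 1.
Augmenting path A2→B1 (+1); matched 2.
Augmenting path A4→B7 (+1); matched 3.
Augmenting path A6→B2 (+1); matched 4.
Augmenting path A3→B4→A1→B5 (+1); matched 5.
No augmenting path remains; maximum matching = 5.
König certificate: {A1, A2, A4, A6, B4} is a vertex cover of size 5 (every listed pair touches it), so no matching can be larger.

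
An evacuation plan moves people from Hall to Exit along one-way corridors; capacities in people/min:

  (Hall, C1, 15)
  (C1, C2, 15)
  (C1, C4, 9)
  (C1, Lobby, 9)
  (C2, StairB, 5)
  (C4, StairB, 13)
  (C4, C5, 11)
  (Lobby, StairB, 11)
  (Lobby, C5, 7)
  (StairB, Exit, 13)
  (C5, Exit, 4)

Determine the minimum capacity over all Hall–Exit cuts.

Augment Hall→C1→C2→StairB→Exit: bottleneck 5, flow now 5.
Augment Hall→C1→C4→StairB→Exit: bottleneck 8, flow now 13.
Augment Hall→C1→C4→C5→Exit: bottleneck 1, flow now 14.
Augment Hall→C1→Lobby→C5→Exit: bottleneck 1, flow now 15.
No augmenting path remains; maximum flow = 15.
By max-flow min-cut, the minimum cut capacity equals the max flow.
In the residual graph, reachable from Hall: {Hall}.
Min-cut edges: Hall→C1 (15); capacity 15 = 15.

15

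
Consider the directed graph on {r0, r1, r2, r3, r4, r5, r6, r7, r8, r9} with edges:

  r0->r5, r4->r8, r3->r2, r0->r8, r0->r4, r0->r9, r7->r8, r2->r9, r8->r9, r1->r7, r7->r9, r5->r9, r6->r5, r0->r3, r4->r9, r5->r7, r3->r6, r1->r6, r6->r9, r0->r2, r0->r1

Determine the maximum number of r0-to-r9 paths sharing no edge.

7

Assign every edge capacity 1; by Menger, the answer equals the max flow.
Augment r0→r9 (+1); total 1.
Augment r0→r2→r9 (+1); total 2.
Augment r0→r4→r9 (+1); total 3.
Augment r0→r5→r9 (+1); total 4.
Augment r0→r8→r9 (+1); total 5.
Augment r0→r1→r6→r9 (+1); total 6.
Augment r0→r3→r6→r1→r7→r9 (+1); total 7. (traverses r1→r6 backwards in the residual graph, cancelling flow on it)
After the cancellation the 7 edge-disjoint paths are: r0→r1→r7→r9; r0→r2→r9; r0→r3→r6→r9; r0→r4→r9; r0→r5→r9; r0→r8→r9; r0→r9.
No residual r0→r9 path; max flow = 7.
Certifying cut of size 7: {r0→r1, r0→r2, r0→r3, r0→r4, r0→r5, r0→r8, r0→r9}.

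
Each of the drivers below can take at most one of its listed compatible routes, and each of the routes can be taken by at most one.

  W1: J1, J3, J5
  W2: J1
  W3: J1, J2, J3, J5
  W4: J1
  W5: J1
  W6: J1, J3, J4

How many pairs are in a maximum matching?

Unit-capacity flow: source→left, listed edges, right→sink; max matching = max flow.
Augmenting path W1→J1 (+1); matched 1.
Augmenting path W3→J2 (+1); matched 2.
Augmenting path W6→J3 (+1); matched 3.
Augmenting path W2→J1→W1→J5 (+1); matched 4.
No augmenting path remains; maximum matching = 4.
König certificate: {W1, W3, W6, J1} is a vertex cover of size 4 (every listed pair touches it), so no matching can be larger.

4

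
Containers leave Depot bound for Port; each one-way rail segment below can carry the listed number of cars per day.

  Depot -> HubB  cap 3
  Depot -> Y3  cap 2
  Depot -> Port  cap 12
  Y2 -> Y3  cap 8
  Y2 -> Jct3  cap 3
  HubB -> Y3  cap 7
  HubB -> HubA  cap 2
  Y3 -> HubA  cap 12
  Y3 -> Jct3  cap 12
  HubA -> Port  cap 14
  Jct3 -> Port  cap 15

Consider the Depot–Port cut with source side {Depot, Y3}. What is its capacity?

Edges leaving {Depot, Y3}: Depot→HubB (3), Depot→Port (12), Y3→HubA (12), Y3→Jct3 (12).
Cut capacity = 3 + 12 + 12 + 12 = 39.

39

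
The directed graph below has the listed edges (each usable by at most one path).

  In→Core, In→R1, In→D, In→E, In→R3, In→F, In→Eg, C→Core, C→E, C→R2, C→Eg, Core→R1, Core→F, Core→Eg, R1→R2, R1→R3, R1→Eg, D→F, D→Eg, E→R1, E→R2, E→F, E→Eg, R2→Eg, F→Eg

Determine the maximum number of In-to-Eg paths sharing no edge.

6

Assign every edge capacity 1; by Menger, the answer equals the max flow.
Path In→Eg (+1); total 1.
Path In→Core→Eg (+1); total 2.
Path In→R1→Eg (+1); total 3.
Path In→D→Eg (+1); total 4.
Path In→E→Eg (+1); total 5.
Path In→F→Eg (+1); total 6.
No residual In→Eg path; max flow = 6.
Certifying cut of size 6: {In→Core, In→D, In→E, In→Eg, In→F, In→R1}.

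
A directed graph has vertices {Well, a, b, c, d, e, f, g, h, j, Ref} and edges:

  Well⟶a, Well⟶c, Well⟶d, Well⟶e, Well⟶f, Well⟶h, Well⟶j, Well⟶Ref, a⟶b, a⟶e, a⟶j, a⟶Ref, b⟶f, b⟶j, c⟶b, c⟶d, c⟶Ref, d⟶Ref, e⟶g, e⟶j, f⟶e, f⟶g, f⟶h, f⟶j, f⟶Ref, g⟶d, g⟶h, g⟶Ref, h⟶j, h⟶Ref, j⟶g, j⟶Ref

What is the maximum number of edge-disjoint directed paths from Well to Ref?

Assign every edge capacity 1; by Menger, the answer equals the max flow.
Path Well→Ref (+1); total 1.
Path Well→a→Ref (+1); total 2.
Path Well→c→Ref (+1); total 3.
Path Well→d→Ref (+1); total 4.
Path Well→f→Ref (+1); total 5.
Path Well→h→Ref (+1); total 6.
Path Well→j→Ref (+1); total 7.
Path Well→e→g→Ref (+1); total 8.
No residual Well→Ref path; max flow = 8.
Certifying cut of size 8: {Well→Ref, Well→a, Well→c, Well→d, Well→e, Well→f, Well→h, Well→j}.

8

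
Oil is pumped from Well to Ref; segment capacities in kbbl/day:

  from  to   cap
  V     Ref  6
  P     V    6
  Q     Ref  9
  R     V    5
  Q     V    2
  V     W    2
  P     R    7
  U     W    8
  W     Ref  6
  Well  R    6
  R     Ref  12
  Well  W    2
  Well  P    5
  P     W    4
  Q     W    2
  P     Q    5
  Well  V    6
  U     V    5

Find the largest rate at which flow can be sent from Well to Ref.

Augment Well→R→Ref: bottleneck 6, flow now 6.
Augment Well→V→Ref: bottleneck 6, flow now 12.
Augment Well→W→Ref: bottleneck 2, flow now 14.
Augment Well→P→Q→Ref: bottleneck 5, flow now 19.
No augmenting path remains; maximum flow = 19.
In the residual graph, reachable from Well: {Well}.
Min-cut edges: Well→P (5), Well→R (6), Well→V (6), Well→W (2); capacity 5 + 6 + 6 + 2 = 19.
This cut is saturated, so no flow can exceed 19.

19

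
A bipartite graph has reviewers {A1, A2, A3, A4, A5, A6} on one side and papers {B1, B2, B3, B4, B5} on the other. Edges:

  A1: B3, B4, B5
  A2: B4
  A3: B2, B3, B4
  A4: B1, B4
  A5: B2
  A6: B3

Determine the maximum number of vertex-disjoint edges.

5

Unit-capacity flow: source→left, listed edges, right→sink; max matching = max flow.
Augmenting path A1→B3 (+1); matched 1.
Augmenting path A2→B4 (+1); matched 2.
Augmenting path A3→B2 (+1); matched 3.
Augmenting path A4→B1 (+1); matched 4.
Augmenting path A6→B3→A1→B5 (+1); matched 5.
No augmenting path remains; maximum matching = 5.
König certificate: {A1, A4, B2, B3, B4} is a vertex cover of size 5 (every listed pair touches it), so no matching can be larger.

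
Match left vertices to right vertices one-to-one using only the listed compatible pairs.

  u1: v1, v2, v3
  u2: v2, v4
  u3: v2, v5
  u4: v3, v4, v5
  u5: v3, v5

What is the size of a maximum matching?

Unit-capacity flow: source→left, listed edges, right→sink; max matching = max flow.
Augmenting path u1→v1 (+1); matched 1.
Augmenting path u2→v2 (+1); matched 2.
Augmenting path u3→v5 (+1); matched 3.
Augmenting path u4→v3 (+1); matched 4.
Augmenting path u5→v3→u4→v4 (+1); matched 5.
No augmenting path remains; maximum matching = 5.
König certificate: {u1, u2, u3, u4, u5} is a vertex cover of size 5 (every listed pair touches it), so no matching can be larger.

5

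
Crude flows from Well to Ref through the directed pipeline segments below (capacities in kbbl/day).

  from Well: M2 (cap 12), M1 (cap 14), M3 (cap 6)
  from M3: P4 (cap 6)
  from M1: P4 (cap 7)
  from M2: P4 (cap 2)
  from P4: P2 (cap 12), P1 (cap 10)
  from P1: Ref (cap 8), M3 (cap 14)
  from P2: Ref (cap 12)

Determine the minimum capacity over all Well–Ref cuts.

Augment Well→M3→P4→P1→Ref: bottleneck 6, flow now 6.
Augment Well→M1→P4→P1→Ref: bottleneck 2, flow now 8.
Augment Well→M1→P4→P2→Ref: bottleneck 5, flow now 13.
Augment Well→M2→P4→P2→Ref: bottleneck 2, flow now 15.
No augmenting path remains; maximum flow = 15.
By max-flow min-cut, the minimum cut capacity equals the max flow.
In the residual graph, reachable from Well: {Well, M1, M2}.
Min-cut edges: Well→M3 (6), M1→P4 (7), M2→P4 (2); capacity 6 + 7 + 2 = 15.

15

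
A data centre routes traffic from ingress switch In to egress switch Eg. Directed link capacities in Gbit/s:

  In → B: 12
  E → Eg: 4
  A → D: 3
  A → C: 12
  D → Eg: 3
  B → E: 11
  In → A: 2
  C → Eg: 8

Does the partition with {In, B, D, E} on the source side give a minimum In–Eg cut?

No — its capacity is 9, but the minimum cut has capacity 6.

Given cut capacity: 2 + 3 + 4 = 9.
Augment In→A→C→Eg: bottleneck 2, flow now 2.
Augment In→B→E→Eg: bottleneck 4, flow now 6.
No augmenting path remains; maximum flow = 6.
In the residual graph, reachable from In: {In, B, E}.
Min-cut edges: In→A (2), E→Eg (4); capacity 2 + 4 = 6.
Cut capacity 9 exceeds the max flow 6, so it is not minimum.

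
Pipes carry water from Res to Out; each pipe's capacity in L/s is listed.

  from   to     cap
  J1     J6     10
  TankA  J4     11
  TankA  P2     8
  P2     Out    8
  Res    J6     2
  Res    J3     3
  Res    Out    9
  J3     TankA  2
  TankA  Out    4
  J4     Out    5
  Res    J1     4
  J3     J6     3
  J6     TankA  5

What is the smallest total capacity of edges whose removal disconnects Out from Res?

16

Augment Res→Out: bottleneck 9, flow now 9.
Augment Res→J3→TankA→Out: bottleneck 2, flow now 11.
Augment Res→J6→TankA→Out: bottleneck 2, flow now 13.
Augment Res→J1→J6→TankA→J4→Out: bottleneck 3, flow now 16.
No augmenting path remains; maximum flow = 16.
By max-flow min-cut, the minimum cut capacity equals the max flow.
In the residual graph, reachable from Res: {Res, J1, J3, J6}.
Min-cut edges: Res→Out (9), J3→TankA (2), J6→TankA (5); capacity 9 + 2 + 5 = 16.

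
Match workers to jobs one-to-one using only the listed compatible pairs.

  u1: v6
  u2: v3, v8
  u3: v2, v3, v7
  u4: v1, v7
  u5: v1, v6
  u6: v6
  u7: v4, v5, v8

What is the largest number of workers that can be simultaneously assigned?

6

Unit-capacity flow: source→left, listed edges, right→sink; max matching = max flow.
Augmenting path u1→v6 (+1); matched 1.
Augmenting path u2→v3 (+1); matched 2.
Augmenting path u3→v2 (+1); matched 3.
Augmenting path u4→v1 (+1); matched 4.
Augmenting path u7→v4 (+1); matched 5.
Augmenting path u5→v1→u4→v7 (+1); matched 6.
No augmenting path remains; maximum matching = 6.
König certificate: {u2, u3, u4, u5, u7, v6} is a vertex cover of size 6 (every listed pair touches it), so no matching can be larger.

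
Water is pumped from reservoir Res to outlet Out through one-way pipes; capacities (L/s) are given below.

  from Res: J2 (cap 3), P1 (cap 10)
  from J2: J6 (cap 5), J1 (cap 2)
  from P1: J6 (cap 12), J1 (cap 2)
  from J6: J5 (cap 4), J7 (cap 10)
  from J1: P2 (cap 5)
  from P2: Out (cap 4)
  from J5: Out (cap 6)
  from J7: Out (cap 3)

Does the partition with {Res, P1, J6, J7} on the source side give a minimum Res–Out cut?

No — its capacity is 12, but the minimum cut has capacity 11.

Given cut capacity: 3 + 2 + 4 + 3 = 12.
Augment Res→J2→J6→J5→Out: bottleneck 3, flow now 3.
Augment Res→P1→J6→J5→Out: bottleneck 1, flow now 4.
Augment Res→P1→J6→J7→Out: bottleneck 3, flow now 7.
Augment Res→P1→J1→P2→Out: bottleneck 2, flow now 9.
Augment Res→P1→J6→J2→J1→P2→Out: bottleneck 2, flow now 11. (uses reverse residual edge)
No augmenting path remains; maximum flow = 11.
In the residual graph, reachable from Res: {Res, J2, P1, J6, J7}.
Min-cut edges: J2→J1 (2), P1→J1 (2), J6→J5 (4), J7→Out (3); capacity 2 + 2 + 4 + 3 = 11.
Cut capacity 12 exceeds the max flow 11, so it is not minimum.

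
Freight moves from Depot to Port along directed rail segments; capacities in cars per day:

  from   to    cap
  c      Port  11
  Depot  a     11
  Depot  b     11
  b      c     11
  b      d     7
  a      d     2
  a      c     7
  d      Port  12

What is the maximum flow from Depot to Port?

Augment Depot→a→c→Port: bottleneck 7, flow now 7.
Augment Depot→a→d→Port: bottleneck 2, flow now 9.
Augment Depot→b→c→Port: bottleneck 4, flow now 13.
Augment Depot→b→d→Port: bottleneck 7, flow now 20.
No augmenting path remains; maximum flow = 20.
In the residual graph, reachable from Depot: {Depot, a}.
Min-cut edges: Depot→b (11), a→c (7), a→d (2); capacity 11 + 7 + 2 = 20.
This cut is saturated, so no flow can exceed 20.

20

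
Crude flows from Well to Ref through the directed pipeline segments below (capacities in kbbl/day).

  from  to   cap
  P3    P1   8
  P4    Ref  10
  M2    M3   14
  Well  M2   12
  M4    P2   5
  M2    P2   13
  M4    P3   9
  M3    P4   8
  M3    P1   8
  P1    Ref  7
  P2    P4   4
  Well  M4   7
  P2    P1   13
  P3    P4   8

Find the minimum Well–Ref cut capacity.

17

Augment Well→M2→P2→P4→Ref: bottleneck 4, flow now 4.
Augment Well→M2→P2→P1→Ref: bottleneck 7, flow now 11.
Augment Well→M2→M3→P4→Ref: bottleneck 1, flow now 12.
Augment Well→M4→P3→P4→Ref: bottleneck 5, flow now 17.
No augmenting path remains; maximum flow = 17.
By max-flow min-cut, the minimum cut capacity equals the max flow.
In the residual graph, reachable from Well: {Well, M2, M4, P3, P2, M3, P4, P1}.
Min-cut edges: P4→Ref (10), P1→Ref (7); capacity 10 + 7 = 17.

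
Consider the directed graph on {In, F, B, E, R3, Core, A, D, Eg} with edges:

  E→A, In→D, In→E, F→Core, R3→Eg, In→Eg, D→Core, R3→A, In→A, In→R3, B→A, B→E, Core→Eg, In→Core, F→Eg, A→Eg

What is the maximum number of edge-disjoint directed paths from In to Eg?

Assign every edge capacity 1; by Menger, the answer equals the max flow.
Path In→Eg (+1); total 1.
Path In→R3→Eg (+1); total 2.
Path In→Core→Eg (+1); total 3.
Path In→A→Eg (+1); total 4.
No residual In→Eg path; max flow = 4.
Certifying cut of size 4: {A→Eg, Core→Eg, In→Eg, In→R3}.

4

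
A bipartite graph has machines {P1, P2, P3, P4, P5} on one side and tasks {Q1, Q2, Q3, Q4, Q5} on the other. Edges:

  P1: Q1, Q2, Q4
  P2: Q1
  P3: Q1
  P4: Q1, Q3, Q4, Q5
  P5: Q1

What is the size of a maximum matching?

Unit-capacity flow: source→left, listed edges, right→sink; max matching = max flow.
Augmenting path P1→Q1 (+1); matched 1.
Augmenting path P4→Q3 (+1); matched 2.
Augmenting path P2→Q1→P1→Q2 (+1); matched 3.
No augmenting path remains; maximum matching = 3.
König certificate: {P1, P4, Q1} is a vertex cover of size 3 (every listed pair touches it), so no matching can be larger.

3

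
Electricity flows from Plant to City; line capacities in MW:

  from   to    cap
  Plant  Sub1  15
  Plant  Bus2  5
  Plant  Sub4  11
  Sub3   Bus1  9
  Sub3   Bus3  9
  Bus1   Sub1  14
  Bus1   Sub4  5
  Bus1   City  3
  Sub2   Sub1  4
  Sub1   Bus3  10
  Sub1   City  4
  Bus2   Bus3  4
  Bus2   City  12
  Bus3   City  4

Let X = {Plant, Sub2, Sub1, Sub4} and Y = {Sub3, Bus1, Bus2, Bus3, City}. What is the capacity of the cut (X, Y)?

19

Edges leaving {Plant, Sub2, Sub1, Sub4}: Plant→Bus2 (5), Sub1→Bus3 (10), Sub1→City (4).
Cut capacity = 5 + 10 + 4 = 19.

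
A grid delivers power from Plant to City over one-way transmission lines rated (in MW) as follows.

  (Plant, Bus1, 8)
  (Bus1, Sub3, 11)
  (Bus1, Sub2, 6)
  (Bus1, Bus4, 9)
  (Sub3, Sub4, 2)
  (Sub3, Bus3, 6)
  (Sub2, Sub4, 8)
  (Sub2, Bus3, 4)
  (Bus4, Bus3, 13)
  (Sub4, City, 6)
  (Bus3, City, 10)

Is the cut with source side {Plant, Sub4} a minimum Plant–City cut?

No — its capacity is 14, but the minimum cut has capacity 8.

Given cut capacity: 8 + 6 = 14.
Augment Plant→Bus1→Sub3→Sub4→City: bottleneck 2, flow now 2.
Augment Plant→Bus1→Sub3→Bus3→City: bottleneck 6, flow now 8.
No augmenting path remains; maximum flow = 8.
In the residual graph, reachable from Plant: {Plant}.
Min-cut edges: Plant→Bus1 (8); capacity 8 = 8.
Cut capacity 14 exceeds the max flow 8, so it is not minimum.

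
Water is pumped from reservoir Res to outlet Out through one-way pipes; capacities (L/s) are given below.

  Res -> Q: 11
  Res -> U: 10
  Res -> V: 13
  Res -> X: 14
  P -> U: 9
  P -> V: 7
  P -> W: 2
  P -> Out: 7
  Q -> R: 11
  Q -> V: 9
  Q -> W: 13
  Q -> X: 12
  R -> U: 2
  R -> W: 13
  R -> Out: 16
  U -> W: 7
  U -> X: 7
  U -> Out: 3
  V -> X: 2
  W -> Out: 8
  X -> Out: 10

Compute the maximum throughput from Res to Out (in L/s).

Augment Res→U→Out: bottleneck 3, flow now 3.
Augment Res→X→Out: bottleneck 10, flow now 13.
Augment Res→Q→R→Out: bottleneck 11, flow now 24.
Augment Res→U→W→Out: bottleneck 7, flow now 31.
No augmenting path remains; maximum flow = 31.
In the residual graph, reachable from Res: {Res, V, X}.
Min-cut edges: Res→Q (11), Res→U (10), X→Out (10); capacity 11 + 10 + 10 = 31.
This cut is saturated, so no flow can exceed 31.

31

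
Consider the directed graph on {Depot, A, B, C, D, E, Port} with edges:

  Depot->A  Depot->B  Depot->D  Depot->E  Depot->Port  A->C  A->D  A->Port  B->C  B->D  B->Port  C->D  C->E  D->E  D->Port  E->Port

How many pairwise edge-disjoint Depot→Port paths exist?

5

Assign every edge capacity 1; by Menger, the answer equals the max flow.
Path Depot→Port (+1); total 1.
Path Depot→A→Port (+1); total 2.
Path Depot→B→Port (+1); total 3.
Path Depot→D→Port (+1); total 4.
Path Depot→E→Port (+1); total 5.
No residual Depot→Port path; max flow = 5.
Certifying cut of size 5: {Depot→A, Depot→B, Depot→D, Depot→E, Depot→Port}.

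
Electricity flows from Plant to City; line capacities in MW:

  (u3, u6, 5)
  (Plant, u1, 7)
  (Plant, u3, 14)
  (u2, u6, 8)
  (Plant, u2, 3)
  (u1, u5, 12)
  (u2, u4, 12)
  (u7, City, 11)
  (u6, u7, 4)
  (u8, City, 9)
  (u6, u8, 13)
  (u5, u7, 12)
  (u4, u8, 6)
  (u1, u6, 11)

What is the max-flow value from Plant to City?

Augment Plant→u1→u5→u7→City: bottleneck 7, flow now 7.
Augment Plant→u2→u4→u8→City: bottleneck 3, flow now 10.
Augment Plant→u3→u6→u7→City: bottleneck 4, flow now 14.
Augment Plant→u3→u6→u8→City: bottleneck 1, flow now 15.
No augmenting path remains; maximum flow = 15.
In the residual graph, reachable from Plant: {Plant, u3}.
Min-cut edges: Plant→u1 (7), Plant→u2 (3), u3→u6 (5); capacity 7 + 3 + 5 = 15.
This cut is saturated, so no flow can exceed 15.

15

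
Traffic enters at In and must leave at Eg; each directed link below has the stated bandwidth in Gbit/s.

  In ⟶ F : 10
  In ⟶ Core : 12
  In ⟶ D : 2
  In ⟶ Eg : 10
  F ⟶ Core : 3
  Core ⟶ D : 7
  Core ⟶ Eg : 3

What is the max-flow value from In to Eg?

13

Augment In→Eg: bottleneck 10, flow now 10.
Augment In→Core→Eg: bottleneck 3, flow now 13.
No augmenting path remains; maximum flow = 13.
In the residual graph, reachable from In: {In, F, Core, D}.
Min-cut edges: In→Eg (10), Core→Eg (3); capacity 10 + 3 = 13.
This cut is saturated, so no flow can exceed 13.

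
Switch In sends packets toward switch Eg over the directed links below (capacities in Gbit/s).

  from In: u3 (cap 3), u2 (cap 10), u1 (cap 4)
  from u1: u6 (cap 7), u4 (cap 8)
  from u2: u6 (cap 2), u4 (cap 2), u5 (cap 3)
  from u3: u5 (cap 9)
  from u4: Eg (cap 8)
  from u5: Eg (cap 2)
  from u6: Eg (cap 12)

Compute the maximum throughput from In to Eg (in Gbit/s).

Augment In→u1→u4→Eg: bottleneck 4, flow now 4.
Augment In→u2→u4→Eg: bottleneck 2, flow now 6.
Augment In→u2→u5→Eg: bottleneck 2, flow now 8.
Augment In→u2→u6→Eg: bottleneck 2, flow now 10.
No augmenting path remains; maximum flow = 10.
In the residual graph, reachable from In: {In, u2, u3, u5}.
Min-cut edges: In→u1 (4), u2→u4 (2), u2→u6 (2), u5→Eg (2); capacity 4 + 2 + 2 + 2 = 10.
This cut is saturated, so no flow can exceed 10.

10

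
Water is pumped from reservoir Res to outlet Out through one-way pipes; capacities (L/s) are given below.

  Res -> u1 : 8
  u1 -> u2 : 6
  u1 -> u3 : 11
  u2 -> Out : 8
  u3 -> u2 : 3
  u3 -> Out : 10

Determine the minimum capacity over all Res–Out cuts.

Augment Res→u1→u2→Out: bottleneck 6, flow now 6.
Augment Res→u1→u3→Out: bottleneck 2, flow now 8.
No augmenting path remains; maximum flow = 8.
By max-flow min-cut, the minimum cut capacity equals the max flow.
In the residual graph, reachable from Res: {Res}.
Min-cut edges: Res→u1 (8); capacity 8 = 8.

8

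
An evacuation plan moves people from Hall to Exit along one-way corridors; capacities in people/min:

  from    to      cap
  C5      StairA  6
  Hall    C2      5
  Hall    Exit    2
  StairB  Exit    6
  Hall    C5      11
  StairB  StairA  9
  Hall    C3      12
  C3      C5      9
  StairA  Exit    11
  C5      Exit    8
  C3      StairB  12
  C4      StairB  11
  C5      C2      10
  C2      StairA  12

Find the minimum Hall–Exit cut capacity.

Augment Hall→Exit: bottleneck 2, flow now 2.
Augment Hall→C5→Exit: bottleneck 8, flow now 10.
Augment Hall→C3→StairB→Exit: bottleneck 6, flow now 16.
Augment Hall→C5→StairA→Exit: bottleneck 3, flow now 19.
Augment Hall→C2→StairA→Exit: bottleneck 5, flow now 24.
Augment Hall→C3→C5→StairA→Exit: bottleneck 3, flow now 27.
No augmenting path remains; maximum flow = 27.
By max-flow min-cut, the minimum cut capacity equals the max flow.
In the residual graph, reachable from Hall: {Hall, C3, C5, StairB, C2, StairA}.
Min-cut edges: Hall→Exit (2), C5→Exit (8), StairB→Exit (6), StairA→Exit (11); capacity 2 + 8 + 6 + 11 = 27.

27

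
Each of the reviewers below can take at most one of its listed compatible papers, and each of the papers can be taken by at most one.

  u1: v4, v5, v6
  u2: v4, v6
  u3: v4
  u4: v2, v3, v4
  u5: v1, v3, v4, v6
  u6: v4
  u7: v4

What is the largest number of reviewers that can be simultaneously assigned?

Unit-capacity flow: source→left, listed edges, right→sink; max matching = max flow.
Augmenting path u1→v4 (+1); matched 1.
Augmenting path u2→v6 (+1); matched 2.
Augmenting path u4→v2 (+1); matched 3.
Augmenting path u5→v1 (+1); matched 4.
Augmenting path u3→v4→u1→v5 (+1); matched 5.
No augmenting path remains; maximum matching = 5.
König certificate: {u1, u2, u4, u5, v4} is a vertex cover of size 5 (every listed pair touches it), so no matching can be larger.

5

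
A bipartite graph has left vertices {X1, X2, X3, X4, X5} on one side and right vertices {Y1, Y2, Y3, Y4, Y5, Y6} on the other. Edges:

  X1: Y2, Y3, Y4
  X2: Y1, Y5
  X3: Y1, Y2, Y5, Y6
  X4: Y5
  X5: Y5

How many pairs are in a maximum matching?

Unit-capacity flow: source→left, listed edges, right→sink; max matching = max flow.
Augmenting path X1→Y2 (+1); matched 1.
Augmenting path X2→Y1 (+1); matched 2.
Augmenting path X3→Y5 (+1); matched 3.
Augmenting path X4→Y5→X3→Y6 (+1); matched 4.
No augmenting path remains; maximum matching = 4.
König certificate: {X1, X2, X3, Y5} is a vertex cover of size 4 (every listed pair touches it), so no matching can be larger.

4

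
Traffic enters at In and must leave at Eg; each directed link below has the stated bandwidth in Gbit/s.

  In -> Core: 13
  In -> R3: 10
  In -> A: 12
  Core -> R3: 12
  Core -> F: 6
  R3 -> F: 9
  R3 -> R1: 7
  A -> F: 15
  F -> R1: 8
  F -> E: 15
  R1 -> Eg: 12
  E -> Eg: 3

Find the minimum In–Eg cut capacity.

Augment In→R3→R1→Eg: bottleneck 7, flow now 7.
Augment In→Core→F→R1→Eg: bottleneck 5, flow now 12.
Augment In→Core→F→E→Eg: bottleneck 1, flow now 13.
Augment In→R3→F→E→Eg: bottleneck 2, flow now 15.
No augmenting path remains; maximum flow = 15.
By max-flow min-cut, the minimum cut capacity equals the max flow.
In the residual graph, reachable from In: {In, Core, R3, A, F, R1, E}.
Min-cut edges: R1→Eg (12), E→Eg (3); capacity 12 + 3 = 15.

15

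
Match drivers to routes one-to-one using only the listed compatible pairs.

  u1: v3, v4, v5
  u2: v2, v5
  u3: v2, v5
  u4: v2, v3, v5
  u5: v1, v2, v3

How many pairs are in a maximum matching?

Unit-capacity flow: source→left, listed edges, right→sink; max matching = max flow.
Augmenting path u1→v3 (+1); matched 1.
Augmenting path u2→v2 (+1); matched 2.
Augmenting path u3→v5 (+1); matched 3.
Augmenting path u5→v1 (+1); matched 4.
Augmenting path u4→v3→u1→v4 (+1); matched 5.
No augmenting path remains; maximum matching = 5.
König certificate: {u1, u2, u3, u4, u5} is a vertex cover of size 5 (every listed pair touches it), so no matching can be larger.

5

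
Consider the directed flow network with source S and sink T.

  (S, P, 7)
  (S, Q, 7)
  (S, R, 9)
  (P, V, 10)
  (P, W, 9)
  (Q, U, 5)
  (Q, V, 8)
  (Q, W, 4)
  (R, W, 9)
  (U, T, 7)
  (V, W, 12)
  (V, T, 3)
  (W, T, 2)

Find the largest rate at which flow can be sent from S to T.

Augment S→P→V→T: bottleneck 3, flow now 3.
Augment S→P→W→T: bottleneck 2, flow now 5.
Augment S→Q→U→T: bottleneck 5, flow now 10.
No augmenting path remains; maximum flow = 10.
In the residual graph, reachable from S: {S, P, Q, R, V, W}.
Min-cut edges: Q→U (5), V→T (3), W→T (2); capacity 5 + 3 + 2 = 10.
This cut is saturated, so no flow can exceed 10.

10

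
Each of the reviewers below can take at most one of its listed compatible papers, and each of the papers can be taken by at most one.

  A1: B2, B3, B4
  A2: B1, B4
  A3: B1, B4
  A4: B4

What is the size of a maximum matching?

3

Unit-capacity flow: source→left, listed edges, right→sink; max matching = max flow.
Augmenting path A1→B2 (+1); matched 1.
Augmenting path A2→B1 (+1); matched 2.
Augmenting path A3→B4 (+1); matched 3.
No augmenting path remains; maximum matching = 3.
König certificate: {A1, B1, B4} is a vertex cover of size 3 (every listed pair touches it), so no matching can be larger.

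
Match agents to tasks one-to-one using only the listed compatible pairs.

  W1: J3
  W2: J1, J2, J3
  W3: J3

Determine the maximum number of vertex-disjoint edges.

2

Unit-capacity flow: source→left, listed edges, right→sink; max matching = max flow.
Augmenting path W1→J3 (+1); matched 1.
Augmenting path W2→J1 (+1); matched 2.
No augmenting path remains; maximum matching = 2.
König certificate: {W2, J3} is a vertex cover of size 2 (every listed pair touches it), so no matching can be larger.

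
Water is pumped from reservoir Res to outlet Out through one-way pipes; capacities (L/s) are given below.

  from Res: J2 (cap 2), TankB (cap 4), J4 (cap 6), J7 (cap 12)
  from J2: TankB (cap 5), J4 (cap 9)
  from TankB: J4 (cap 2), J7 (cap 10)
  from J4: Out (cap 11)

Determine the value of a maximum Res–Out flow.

Augment Res→J4→Out: bottleneck 6, flow now 6.
Augment Res→J2→J4→Out: bottleneck 2, flow now 8.
Augment Res→TankB→J4→Out: bottleneck 2, flow now 10.
No augmenting path remains; maximum flow = 10.
In the residual graph, reachable from Res: {Res, TankB, J7}.
Min-cut edges: Res→J2 (2), Res→J4 (6), TankB→J4 (2); capacity 2 + 6 + 2 = 10.
This cut is saturated, so no flow can exceed 10.

10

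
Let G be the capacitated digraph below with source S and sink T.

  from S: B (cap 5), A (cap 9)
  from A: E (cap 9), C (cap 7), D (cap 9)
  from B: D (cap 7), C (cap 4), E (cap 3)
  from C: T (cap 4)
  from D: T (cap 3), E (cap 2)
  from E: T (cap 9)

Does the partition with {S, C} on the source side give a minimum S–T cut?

No — its capacity is 18, but the minimum cut has capacity 14.

Given cut capacity: 9 + 5 + 4 = 18.
Augment S→A→C→T: bottleneck 4, flow now 4.
Augment S→A→D→T: bottleneck 3, flow now 7.
Augment S→A→E→T: bottleneck 2, flow now 9.
Augment S→B→E→T: bottleneck 3, flow now 12.
Augment S→B→D→E→T: bottleneck 2, flow now 14.
No augmenting path remains; maximum flow = 14.
In the residual graph, reachable from S: {S}.
Min-cut edges: S→A (9), S→B (5); capacity 9 + 5 = 14.
Cut capacity 18 exceeds the max flow 14, so it is not minimum.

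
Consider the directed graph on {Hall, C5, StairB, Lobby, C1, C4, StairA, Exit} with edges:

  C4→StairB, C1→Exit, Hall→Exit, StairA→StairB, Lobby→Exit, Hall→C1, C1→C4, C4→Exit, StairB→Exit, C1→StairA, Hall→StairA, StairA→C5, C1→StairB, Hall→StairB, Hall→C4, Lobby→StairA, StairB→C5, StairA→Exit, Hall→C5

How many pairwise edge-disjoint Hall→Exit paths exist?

Assign every edge capacity 1; by Menger, the answer equals the max flow.
Path Hall→Exit (+1); total 1.
Path Hall→StairB→Exit (+1); total 2.
Path Hall→C1→Exit (+1); total 3.
Path Hall→C4→Exit (+1); total 4.
Path Hall→StairA→Exit (+1); total 5.
No residual Hall→Exit path; max flow = 5.
Certifying cut of size 5: {Hall→C1, Hall→C4, Hall→Exit, Hall→StairA, Hall→StairB}.

5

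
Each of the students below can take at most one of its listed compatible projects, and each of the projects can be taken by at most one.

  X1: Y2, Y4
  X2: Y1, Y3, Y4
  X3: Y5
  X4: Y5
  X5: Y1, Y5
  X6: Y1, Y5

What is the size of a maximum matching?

4

Unit-capacity flow: source→left, listed edges, right→sink; max matching = max flow.
Augmenting path X1→Y2 (+1); matched 1.
Augmenting path X2→Y1 (+1); matched 2.
Augmenting path X3→Y5 (+1); matched 3.
Augmenting path X5→Y1→X2→Y3 (+1); matched 4.
No augmenting path remains; maximum matching = 4.
König certificate: {X1, X2, Y1, Y5} is a vertex cover of size 4 (every listed pair touches it), so no matching can be larger.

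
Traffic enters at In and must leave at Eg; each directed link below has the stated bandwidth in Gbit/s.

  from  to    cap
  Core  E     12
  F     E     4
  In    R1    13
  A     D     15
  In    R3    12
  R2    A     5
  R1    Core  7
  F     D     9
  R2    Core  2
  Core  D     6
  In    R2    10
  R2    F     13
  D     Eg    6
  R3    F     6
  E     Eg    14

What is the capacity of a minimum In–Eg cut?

19

Augment In→R2→Core→E→Eg: bottleneck 2, flow now 2.
Augment In→R2→F→E→Eg: bottleneck 4, flow now 6.
Augment In→R2→F→D→Eg: bottleneck 4, flow now 10.
Augment In→R1→Core→E→Eg: bottleneck 7, flow now 17.
Augment In→R3→F→D→Eg: bottleneck 2, flow now 19.
No augmenting path remains; maximum flow = 19.
By max-flow min-cut, the minimum cut capacity equals the max flow.
In the residual graph, reachable from In: {In, R2, R1, R3, F, A, D}.
Min-cut edges: R2→Core (2), R1→Core (7), F→E (4), D→Eg (6); capacity 2 + 7 + 4 + 6 = 19.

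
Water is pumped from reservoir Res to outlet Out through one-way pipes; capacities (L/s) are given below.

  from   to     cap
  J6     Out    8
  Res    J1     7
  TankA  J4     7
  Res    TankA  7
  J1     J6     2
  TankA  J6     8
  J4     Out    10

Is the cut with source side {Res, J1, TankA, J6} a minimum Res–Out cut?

No — its capacity is 15, but the minimum cut has capacity 9.

Given cut capacity: 7 + 8 = 15.
Augment Res→J1→J6→Out: bottleneck 2, flow now 2.
Augment Res→TankA→J4→Out: bottleneck 7, flow now 9.
No augmenting path remains; maximum flow = 9.
In the residual graph, reachable from Res: {Res, J1}.
Min-cut edges: Res→TankA (7), J1→J6 (2); capacity 7 + 2 = 9.
Cut capacity 15 exceeds the max flow 9, so it is not minimum.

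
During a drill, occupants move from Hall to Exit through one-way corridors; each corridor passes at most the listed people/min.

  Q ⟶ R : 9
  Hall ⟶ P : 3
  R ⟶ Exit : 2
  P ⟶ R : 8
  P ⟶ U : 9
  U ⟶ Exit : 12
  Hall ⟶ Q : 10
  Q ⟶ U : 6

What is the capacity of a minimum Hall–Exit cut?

Augment Hall→P→R→Exit: bottleneck 2, flow now 2.
Augment Hall→P→U→Exit: bottleneck 1, flow now 3.
Augment Hall→Q→U→Exit: bottleneck 6, flow now 9.
Augment Hall→Q→R→P→U→Exit: bottleneck 2, flow now 11. (uses reverse residual edge)
No augmenting path remains; maximum flow = 11.
By max-flow min-cut, the minimum cut capacity equals the max flow.
In the residual graph, reachable from Hall: {Hall, Q, R}.
Min-cut edges: Hall→P (3), Q→U (6), R→Exit (2); capacity 3 + 6 + 2 = 11.

11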